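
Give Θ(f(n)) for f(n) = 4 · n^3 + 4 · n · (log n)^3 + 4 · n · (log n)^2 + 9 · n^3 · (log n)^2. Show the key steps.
f(n) ∈ Θ(n^3 · (log n)^2)

Compare the terms by growth order. For large n, n^a · (log n)^b dominates n^a' · (log n)^b' iff a > a', or (a = a' and b > b'). Ranking the 4 terms shows the dominant one is 9 · n^3 · (log n)^2. Hence f(n) ∈ Θ(n^3 · (log n)^2).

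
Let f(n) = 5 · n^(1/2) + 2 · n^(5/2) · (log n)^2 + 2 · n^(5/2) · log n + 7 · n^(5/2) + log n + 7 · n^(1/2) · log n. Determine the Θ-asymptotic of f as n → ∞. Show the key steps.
f(n) ∈ Θ(n^(5/2) · (log n)^2)

Compare the terms by growth order. For large n, n^a · (log n)^b dominates n^a' · (log n)^b' iff a > a', or (a = a' and b > b'). Ranking the 6 terms shows the dominant one is 2 · n^(5/2) · (log n)^2. Hence f(n) ∈ Θ(n^(5/2) · (log n)^2).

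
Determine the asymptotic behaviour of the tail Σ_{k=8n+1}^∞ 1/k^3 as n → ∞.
Σ_{k>8n} 1/k^3 ~ 1/(2 · (8n)^2)

Compare to the integral: ∫_{8n}^∞ x^(−3) dx = [−x^(−2)/2]_{8n}^∞ = 1/((3−1)·(8n)^2). Euler-Maclaurin then gives
  Σ_{k>8n} 1/k^3 = ∫_{8n}^∞ dx/x^3 − 1/(2·(8n)^3) + O(1/(8n)^4).
(Equivalently this is ζ(3) − Σ_{k≤8n} 1/k^3.)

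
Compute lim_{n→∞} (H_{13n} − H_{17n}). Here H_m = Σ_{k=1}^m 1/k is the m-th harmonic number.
lim = ln(13/17)

Euler-Maclaurin gives H_m = ln m + γ + 1/(2m) + O(1/m^2). The γ and O(1/m) terms cancel in the difference:
  H_{13n} − H_{17n} = ln(13n) − ln(17n) + O(1/n) = ln(13/17) + O(1/n).
Hence the limit is ln(13/17).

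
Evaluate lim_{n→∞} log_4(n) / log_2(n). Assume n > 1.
lim = ln(2) / ln(4) = log_4(2)

Change of base: log_4(n) = ln n / ln 4 and log_2(n) = ln n / ln 2. The ratio is (ln n / ln 4) · (ln 2 / ln n) = ln 2 / ln 4, a constant independent of n. So the limit is ln 2 / ln 4 = log_4(2).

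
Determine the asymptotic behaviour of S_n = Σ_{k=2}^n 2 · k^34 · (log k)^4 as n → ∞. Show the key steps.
S_n ~ 2 · n^35 · (log n)^4 / 35

By integral comparison, S_n = ∫_1^n 2 · x^34 · (log x)^4 dx + O(n^34 · (log n)^4). For the integral, the leading term of ∫_1^n x^34 (log x)^4 dx is n^35/35 · (log n)^4 (by repeated integration by parts; each step lowers the log-exponent and produces a relatively O(1/log n) correction). Hence S_n ~ 2 · n^35 · (log n)^4 / 35.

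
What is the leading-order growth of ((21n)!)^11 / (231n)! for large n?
((21n)!)^11/(231n)! ~ ((2π·21n)^(10/2) / sqrt(11)) · 11^(−11·21n)  →  0

Write N = 21n. Stirling: N! ~ sqrt(2π N)(N/e)^N and (11N)! ~ sqrt(2π·11N)·(11N/e)^(11N).
  (N!)^11/(11N)! ~ (2π N)^(11/2) (N/e)^(11N) / [sqrt(2π·11N) (11N/e)^(11N)]
     = (2π N)^(11/2) / sqrt(2π·11N) · (N/(11N))^(11N)
     = (2π N)^((11−1)/2) / sqrt(11) · 11^(−11N).
Since 11^11 > 1, the factor 11^(−11N) decays exponentially, so the ratio → 0. Substituting N = 21n gives the stated form.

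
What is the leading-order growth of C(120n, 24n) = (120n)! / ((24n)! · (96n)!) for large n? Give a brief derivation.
C(120n, 24n) ~ (3125/256)^(24n) · sqrt(5/(8π·24n))

Write N = 24n. Apply Stirling to each factorial:
  (5N)! ~ sqrt(2π·5N) · (5N/e)^(5N),
  N! ~ sqrt(2π N) · (N/e)^N,
  (4N)! ~ sqrt(2π·4N) · (4N/e)^(4N).
The exponential factors combine to (5N)^(5N) / (N^N · (4N)^(4N)) = 5^(5N)/4^(4N) = (5^5/4^4)^N = (3125/256)^N.
The square-root prefactors combine to sqrt(2π·5N) / (sqrt(2π N)·sqrt(2π·4N)) = sqrt(5 / (2π·4·N)) = sqrt(5/(8π·24n)).
Substituting N = 24n: C(120n, 24n) ~ (3125/256)^(24n) · sqrt(5/(8π·24n)).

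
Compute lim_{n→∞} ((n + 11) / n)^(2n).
lim = e^22

Rewrite as (1 + 11/n)^(2n). By the standard limit (1 + x/n)^n → e^x, we have (1 + 11/n)^n → e^11, and raising to the 2nd power gives e^22.
More precisely, ln[(1 + 11/n)^(2n)] = 2n · ln(1 + 11/n) = 2n · (11/n + O(1/n^2)) = 22 + O(1/n) → 22.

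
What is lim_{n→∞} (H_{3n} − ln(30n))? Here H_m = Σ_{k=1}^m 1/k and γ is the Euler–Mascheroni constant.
lim = −ln 10 + γ

By Euler-Maclaurin, H_m = ln m + γ + O(1/m). So
  H_{3n} − ln(30n) = ln(3n) + γ − ln(30n) + O(1/n)
                       = ln(3/30) + γ + O(1/n).
Hence the limit is ln(3/30) + γ (= −ln 10).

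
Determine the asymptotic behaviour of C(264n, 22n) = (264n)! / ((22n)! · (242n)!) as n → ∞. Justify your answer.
C(264n, 22n) ~ (8916100448256/285311670611)^(22n) · sqrt(6/(11π·22n))

Write N = 22n. Apply Stirling to each factorial:
  (12N)! ~ sqrt(2π·12N) · (12N/e)^(12N),
  N! ~ sqrt(2π N) · (N/e)^N,
  (11N)! ~ sqrt(2π·11N) · (11N/e)^(11N).
The exponential factors combine to (12N)^(12N) / (N^N · (11N)^(11N)) = 12^(12N)/11^(11N) = (12^12/11^11)^N = (8916100448256/285311670611)^N.
The square-root prefactors combine to sqrt(2π·12N) / (sqrt(2π N)·sqrt(2π·11N)) = sqrt(12 / (2π·11·N)) = sqrt(6/(11π·22n)).
Substituting N = 22n: C(264n, 22n) ~ (8916100448256/285311670611)^(22n) · sqrt(6/(11π·22n)).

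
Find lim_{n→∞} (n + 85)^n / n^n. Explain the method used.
lim = e^85

Rewrite as (1 + 85/n)^(n). By the standard limit (1 + x/n)^n → e^x, we have (1 + 85/n)^n → e^85, and raising to the 1st power gives e^85.
More precisely, ln[(1 + 85/n)^(n)] = n · ln(1 + 85/n) = n · (85/n + O(1/n^2)) = 85 + O(1/n) → 85.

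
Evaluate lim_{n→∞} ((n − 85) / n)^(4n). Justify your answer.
lim = e^(−340)

Rewrite as (1 − 85/n)^(4n). By the standard limit (1 + x/n)^n → e^x, we have (1 − 85/n)^n → e^(−85), and raising to the 4th power gives e^(−340).
More precisely, ln[(1 − 85/n)^(4n)] = 4n · ln(1 − 85/n) = 4n · (-85/n + O(1/n^2)) = -340 + O(1/n) → -340.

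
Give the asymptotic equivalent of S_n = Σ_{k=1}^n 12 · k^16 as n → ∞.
S_n ~ 12 · n^17 / 17

By integral comparison (Euler-Maclaurin), Σ_{k=1}^n 12 · k^16 = 12 · ∫_0^n x^16 dx + O(n^16) = 12 · n^17/17 + O(n^16). (Equivalently, Faulhaber's formula gives the same leading term.)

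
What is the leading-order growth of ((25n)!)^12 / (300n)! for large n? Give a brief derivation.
((25n)!)^12/(300n)! ~ ((2π·25n)^(11/2) / sqrt(12)) · 12^(−12·25n)  →  0

Write N = 25n. Stirling: N! ~ sqrt(2π N)(N/e)^N and (12N)! ~ sqrt(2π·12N)·(12N/e)^(12N).
  (N!)^12/(12N)! ~ (2π N)^(12/2) (N/e)^(12N) / [sqrt(2π·12N) (12N/e)^(12N)]
     = (2π N)^(12/2) / sqrt(2π·12N) · (N/(12N))^(12N)
     = (2π N)^((12−1)/2) / sqrt(12) · 12^(−12N).
Since 12^12 > 1, the factor 12^(−12N) decays exponentially, so the ratio → 0. Substituting N = 25n gives the stated form.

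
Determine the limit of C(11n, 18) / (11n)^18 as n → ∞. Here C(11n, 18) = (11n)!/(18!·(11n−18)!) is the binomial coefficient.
lim = 1/18! = 1/6402373705728000

With N = 11n → ∞: C(N, 18) / N^18 = [N(N−1)…(N−17)] / (18! · N^18) = (1/18!) · 1 · (1 − 1/(11n)) · … · (1 − 17/(11n)). Each factor → 1 as N → ∞, so the limit is 1/18! = 1/6402373705728000.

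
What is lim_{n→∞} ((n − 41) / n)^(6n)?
lim = e^(−246)

Rewrite as (1 − 41/n)^(6n). By the standard limit (1 + x/n)^n → e^x, we have (1 − 41/n)^n → e^(−41), and raising to the 6th power gives e^(−246).
More precisely, ln[(1 − 41/n)^(6n)] = 6n · ln(1 − 41/n) = 6n · (-41/n + O(1/n^2)) = -246 + O(1/n) → -246.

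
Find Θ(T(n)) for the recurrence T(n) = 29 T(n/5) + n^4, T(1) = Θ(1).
T(n) = Θ(n^4)

log_5 29 ≈ 2.092. f(n) = n^4 dominates n^(log_5 29) since 4 > 2.092, and the regularity condition a·f(n/b) = 29·(n/5)^4 = (29/625)·n^4 ≤ c·f(n) holds with c = 29/625 ≈ 0.0464 < 1. So this is Case 3: T(n) = Θ(f(n)) = Θ(n^4).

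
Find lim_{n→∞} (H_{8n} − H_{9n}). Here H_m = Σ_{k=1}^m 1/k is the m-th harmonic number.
lim = ln(8/9)

Euler-Maclaurin gives H_m = ln m + γ + 1/(2m) + O(1/m^2). The γ and O(1/m) terms cancel in the difference:
  H_{8n} − H_{9n} = ln(8n) − ln(9n) + O(1/n) = ln(8/9) + O(1/n).
Hence the limit is ln(8/9).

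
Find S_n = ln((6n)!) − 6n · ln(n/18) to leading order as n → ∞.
S_n ~ 6n · (ln 108 − 1) + O(ln n)

Stirling: ln((6n)!) = 6n ln(6n) − 6n + O(ln n).
  S_n = 6n ln(6n) − 6n − 6n ln(n/18) + O(ln n)
      = 6n ln(6n) − 6n ln n + 6n ln 18 − 6n + O(ln n)
      = 6n ln 6 + 6n ln 18 − 6n + O(ln n)
      = 6n (ln 108 − 1) + O(ln n).
Numerically ln(108) − 1 ≈ 3.6821.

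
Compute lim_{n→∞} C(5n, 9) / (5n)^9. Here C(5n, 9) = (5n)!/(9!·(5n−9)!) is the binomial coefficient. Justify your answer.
lim = 1/9! = 1/362880

With N = 5n → ∞: C(N, 9) / N^9 = [N(N−1)…(N−8)] / (9! · N^9) = (1/9!) · 1 · (1 − 1/(5n)) · … · (1 − 8/(5n)). Each factor → 1 as N → ∞, so the limit is 1/9! = 1/362880.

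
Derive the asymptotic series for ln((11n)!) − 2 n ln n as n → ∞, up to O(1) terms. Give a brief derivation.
ln((11n)!) − 2 n ln n = 9 n ln n + 11(ln 11 − 1) n + (1/2) ln(2π·11n) + O(1/n)

Stirling: ln((11n)!) = 11n ln(11n) − 11n + (1/2) ln(2π·11n) + O(1/n).
Expand 11n ln(11n) = 11n (ln n + ln 11) = 11n ln n + 11n ln 11.
Subtract 2n ln n: leading term is (11 − 2) n ln n = 9 n ln n. The next term is 11n ln 11 − 11n = 11(ln 11 − 1) n. Then the (1/2) ln(2π·11n) correction.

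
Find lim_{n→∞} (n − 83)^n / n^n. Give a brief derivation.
lim = e^(−83)

Rewrite as (1 − 83/n)^(n). By the standard limit (1 + x/n)^n → e^x, we have (1 − 83/n)^n → e^(−83), and raising to the 1st power gives e^(−83).
More precisely, ln[(1 − 83/n)^(n)] = n · ln(1 − 83/n) = n · (-83/n + O(1/n^2)) = -83 + O(1/n) → -83.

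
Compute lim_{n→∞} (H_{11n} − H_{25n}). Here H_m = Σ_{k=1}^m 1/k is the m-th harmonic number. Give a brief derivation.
lim = ln(11/25)

Euler-Maclaurin gives H_m = ln m + γ + 1/(2m) + O(1/m^2). The γ and O(1/m) terms cancel in the difference:
  H_{11n} − H_{25n} = ln(11n) − ln(25n) + O(1/n) = ln(11/25) + O(1/n).
Hence the limit is ln(11/25).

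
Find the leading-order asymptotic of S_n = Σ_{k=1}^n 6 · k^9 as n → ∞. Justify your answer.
S_n ~ 3 · n^10 / 5

By integral comparison (Euler-Maclaurin), Σ_{k=1}^n 6 · k^9 = 6 · ∫_0^n x^9 dx + O(n^9) = 6 · n^10/10 = 3 · n^10 / 5 + O(n^9). (Equivalently, Faulhaber's formula gives the same leading term.)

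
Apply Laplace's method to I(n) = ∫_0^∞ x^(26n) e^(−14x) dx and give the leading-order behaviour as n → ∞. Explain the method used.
I(n) ~ (sqrt(2π·26n) / 14) · (26n/(14e))^(26n)

Write the integrand as exp(26n ln x − 14x) and set f(x) = 26n ln x − 14x. Then f'(x) = 26n/x − 14 = 0 at x* = 26n/14, and f''(x*) = −26n/x*^2 = −14^2/(26n). Laplace's method (interior maximum) gives
  I(n) ~ e^(f(x*)) · sqrt(2π / |f''(x*)|)
        = exp(26n ln(26n/14) − 26n) · sqrt(2π · 26n / 14^2)
        = (26n/14)^(26n) e^(−26n) · sqrt(2π·26n) / 14
        = (sqrt(2π·26n) / 14) · (26n/(14e))^(26n).
This matches Γ(26n+1)/14^(26n+1) with Stirling applied to Γ.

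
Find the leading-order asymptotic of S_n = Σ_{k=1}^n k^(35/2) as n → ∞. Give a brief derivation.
S_n ~ (2/37) · n^(37/2)

Integral comparison: Σ_{k=1}^n k^(35/2) = ∫_0^n x^(35/2) dx + O(n^(35/2)). The integral is n^(1 + 35/2) / (1 + 35/2) = n^((35+2)/2) / ((35+2)/2) = (2/37) · n^(37/2).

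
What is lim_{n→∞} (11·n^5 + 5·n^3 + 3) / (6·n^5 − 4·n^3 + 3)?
lim = 11/6

For large n the leading n^5 terms dominate both numerator and denominator. Dividing top and bottom by n^5, every other term tends to 0, leaving 11/6.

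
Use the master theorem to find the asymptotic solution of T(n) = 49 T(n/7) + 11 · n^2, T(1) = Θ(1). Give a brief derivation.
T(n) = Θ(n^2 log n)

log_7 49 = 2, and f(n) = 11 · n^2 = Θ(n^(log_7 49)). This is Case 2 of the master theorem: T(n) = Θ(f(n) · log n) = Θ(n^2 log n).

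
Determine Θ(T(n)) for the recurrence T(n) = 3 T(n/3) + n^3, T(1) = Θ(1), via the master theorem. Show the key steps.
T(n) = Θ(n^3)

log_3 3 ≈ 1.000. f(n) = n^3 dominates n^(log_3 3) since 3 > 1.000, and the regularity condition a·f(n/b) = 3·(n/3)^3 = (3/27)·n^3 ≤ c·f(n) holds with c = 3/27 ≈ 0.111 < 1. So this is Case 3: T(n) = Θ(f(n)) = Θ(n^3).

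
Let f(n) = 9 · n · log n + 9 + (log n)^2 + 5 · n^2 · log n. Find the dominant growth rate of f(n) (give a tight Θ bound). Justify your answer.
f(n) ∈ Θ(n^2 · log n)

Compare the terms by growth order. For large n, n^a · (log n)^b dominates n^a' · (log n)^b' iff a > a', or (a = a' and b > b'). Ranking the 4 terms shows the dominant one is 5 · n^2 · log n. Hence f(n) ∈ Θ(n^2 · log n).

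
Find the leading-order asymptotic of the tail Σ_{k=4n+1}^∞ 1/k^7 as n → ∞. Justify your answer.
Σ_{k>4n} 1/k^7 ~ 1/(6 · (4n)^6)

Compare to the integral: ∫_{4n}^∞ x^(−7) dx = [−x^(−6)/6]_{4n}^∞ = 1/((7−1)·(4n)^6). Euler-Maclaurin then gives
  Σ_{k>4n} 1/k^7 = ∫_{4n}^∞ dx/x^7 − 1/(2·(4n)^7) + O(1/(4n)^8).
(Equivalently this is ζ(7) − Σ_{k≤4n} 1/k^7.)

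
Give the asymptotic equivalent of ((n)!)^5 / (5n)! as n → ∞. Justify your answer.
((n)!)^5/(5n)! ~ ((2π·n)^(4/2) / sqrt(5)) · 5^(−5·n)  →  0

Write N = n. Stirling: N! ~ sqrt(2π N)(N/e)^N and (5N)! ~ sqrt(2π·5N)·(5N/e)^(5N).
  (N!)^5/(5N)! ~ (2π N)^(5/2) (N/e)^(5N) / [sqrt(2π·5N) (5N/e)^(5N)]
     = (2π N)^(5/2) / sqrt(2π·5N) · (N/(5N))^(5N)
     = (2π N)^((5−1)/2) / sqrt(5) · 5^(−5N).
Since 5^5 > 1, the factor 5^(−5N) decays exponentially, so the ratio → 0. Substituting N = n gives the stated form.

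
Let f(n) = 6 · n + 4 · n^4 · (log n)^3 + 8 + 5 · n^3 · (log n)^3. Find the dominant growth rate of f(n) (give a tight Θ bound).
f(n) ∈ Θ(n^4 · (log n)^3)

Compare the terms by growth order. For large n, n^a · (log n)^b dominates n^a' · (log n)^b' iff a > a', or (a = a' and b > b'). Ranking the 4 terms shows the dominant one is 4 · n^4 · (log n)^3. Hence f(n) ∈ Θ(n^4 · (log n)^3).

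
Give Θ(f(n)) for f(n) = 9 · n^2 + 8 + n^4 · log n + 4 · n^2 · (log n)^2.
f(n) ∈ Θ(n^4 · log n)

Compare the terms by growth order. For large n, n^a · (log n)^b dominates n^a' · (log n)^b' iff a > a', or (a = a' and b > b'). Ranking the 4 terms shows the dominant one is n^4 · log n. Hence f(n) ∈ Θ(n^4 · log n).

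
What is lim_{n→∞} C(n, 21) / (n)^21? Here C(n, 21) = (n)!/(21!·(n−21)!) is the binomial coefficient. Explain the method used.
lim = 1/21! = 1/51090942171709440000

With N = n → ∞: C(N, 21) / N^21 = [N(N−1)…(N−20)] / (21! · N^21) = (1/21!) · 1 · (1 − 1/n) · … · (1 − 20/n). Each factor → 1 as N → ∞, so the limit is 1/21! = 1/51090942171709440000.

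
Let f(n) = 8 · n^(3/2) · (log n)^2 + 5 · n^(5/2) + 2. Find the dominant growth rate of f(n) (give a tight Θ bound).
f(n) ∈ Θ(n^(5/2))

Compare the terms by growth order. For large n, n^a · (log n)^b dominates n^a' · (log n)^b' iff a > a', or (a = a' and b > b'). Ranking the 3 terms shows the dominant one is 5 · n^(5/2). Hence f(n) ∈ Θ(n^(5/2)).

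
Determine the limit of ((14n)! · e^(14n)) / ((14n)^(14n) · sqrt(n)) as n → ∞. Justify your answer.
lim = sqrt(2π·14)

Stirling: (14n)! ~ sqrt(2π·14n) · (14n/e)^(14n). Hence
  (14n)! · e^(14n) / (14n)^(14n) ~ sqrt(2π·14n).
Dividing by sqrt(n): sqrt(2π·14n) / sqrt(n) = sqrt(2π·14) · n^((1−1)/2), so the limit is sqrt(2π·14).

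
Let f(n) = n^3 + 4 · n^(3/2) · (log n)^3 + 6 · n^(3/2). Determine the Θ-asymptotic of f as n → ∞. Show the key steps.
f(n) ∈ Θ(n^3)

Compare the terms by growth order. For large n, n^a · (log n)^b dominates n^a' · (log n)^b' iff a > a', or (a = a' and b > b'). Ranking the 3 terms shows the dominant one is n^3. Hence f(n) ∈ Θ(n^3).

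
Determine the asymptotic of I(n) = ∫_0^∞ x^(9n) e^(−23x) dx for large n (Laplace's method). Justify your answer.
I(n) ~ (sqrt(2π·9n) / 23) · (9n/(23e))^(9n)

Write the integrand as exp(9n ln x − 23x) and set f(x) = 9n ln x − 23x. Then f'(x) = 9n/x − 23 = 0 at x* = 9n/23, and f''(x*) = −9n/x*^2 = −23^2/(9n). Laplace's method (interior maximum) gives
  I(n) ~ e^(f(x*)) · sqrt(2π / |f''(x*)|)
        = exp(9n ln(9n/23) − 9n) · sqrt(2π · 9n / 23^2)
        = (9n/23)^(9n) e^(−9n) · sqrt(2π·9n) / 23
        = (sqrt(2π·9n) / 23) · (9n/(23e))^(9n).
This matches Γ(9n+1)/23^(9n+1) with Stirling applied to Γ.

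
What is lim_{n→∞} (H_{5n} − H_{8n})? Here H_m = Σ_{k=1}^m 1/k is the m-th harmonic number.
lim = ln(5/8)

Euler-Maclaurin gives H_m = ln m + γ + 1/(2m) + O(1/m^2). The γ and O(1/m) terms cancel in the difference:
  H_{5n} − H_{8n} = ln(5n) − ln(8n) + O(1/n) = ln(5/8) + O(1/n).
Hence the limit is ln(5/8).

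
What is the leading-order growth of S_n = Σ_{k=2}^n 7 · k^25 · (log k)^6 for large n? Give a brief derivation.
S_n ~ 7 · n^26 · (log n)^6 / 26

By integral comparison, S_n = ∫_1^n 7 · x^25 · (log x)^6 dx + O(n^25 · (log n)^6). For the integral, the leading term of ∫_1^n x^25 (log x)^6 dx is n^26/26 · (log n)^6 (by repeated integration by parts; each step lowers the log-exponent and produces a relatively O(1/log n) correction). Hence S_n ~ 7 · n^26 · (log n)^6 / 26.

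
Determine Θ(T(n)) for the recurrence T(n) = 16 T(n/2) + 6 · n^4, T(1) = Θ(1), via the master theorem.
T(n) = Θ(n^4 log n)

log_2 16 = 4, and f(n) = 6 · n^4 = Θ(n^(log_2 16)). This is Case 2 of the master theorem: T(n) = Θ(f(n) · log n) = Θ(n^4 log n).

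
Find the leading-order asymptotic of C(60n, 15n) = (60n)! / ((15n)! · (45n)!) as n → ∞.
C(60n, 15n) ~ (256/27)^(15n) · sqrt(2/(3π·15n))

Write N = 15n. Apply Stirling to each factorial:
  (4N)! ~ sqrt(2π·4N) · (4N/e)^(4N),
  N! ~ sqrt(2π N) · (N/e)^N,
  (3N)! ~ sqrt(2π·3N) · (3N/e)^(3N).
The exponential factors combine to (4N)^(4N) / (N^N · (3N)^(3N)) = 4^(4N)/3^(3N) = (4^4/3^3)^N = (256/27)^N.
The square-root prefactors combine to sqrt(2π·4N) / (sqrt(2π N)·sqrt(2π·3N)) = sqrt(4 / (2π·3·N)) = sqrt(2/(3π·15n)).
Substituting N = 15n: C(60n, 15n) ~ (256/27)^(15n) · sqrt(2/(3π·15n)).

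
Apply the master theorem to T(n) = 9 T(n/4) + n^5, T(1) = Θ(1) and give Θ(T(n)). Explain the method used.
T(n) = Θ(n^5)

log_4 9 ≈ 1.585. f(n) = n^5 dominates n^(log_4 9) since 5 > 1.585, and the regularity condition a·f(n/b) = 9·(n/4)^5 = (9/1024)·n^5 ≤ c·f(n) holds with c = 9/1024 ≈ 0.00879 < 1. So this is Case 3: T(n) = Θ(f(n)) = Θ(n^5).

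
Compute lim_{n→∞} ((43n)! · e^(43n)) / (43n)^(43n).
lim = ∞

Stirling: (43n)! ~ sqrt(2π·43n) · (43n/e)^(43n). Hence
  (43n)! · e^(43n) / (43n)^(43n) ~ sqrt(2π·43n) = sqrt(2π·43) · sqrt(n) → ∞.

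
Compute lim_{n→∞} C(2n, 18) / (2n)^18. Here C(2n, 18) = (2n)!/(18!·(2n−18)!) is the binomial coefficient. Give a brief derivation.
lim = 1/18! = 1/6402373705728000

With N = 2n → ∞: C(N, 18) / N^18 = [N(N−1)…(N−17)] / (18! · N^18) = (1/18!) · 1 · (1 − 1/(2n)) · … · (1 − 17/(2n)). Each factor → 1 as N → ∞, so the limit is 1/18! = 1/6402373705728000.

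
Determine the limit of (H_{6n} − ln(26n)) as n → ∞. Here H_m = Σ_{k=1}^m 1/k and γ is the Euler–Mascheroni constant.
lim = ln(3/13) + γ

By Euler-Maclaurin, H_m = ln m + γ + O(1/m). So
  H_{6n} − ln(26n) = ln(6n) + γ − ln(26n) + O(1/n)
                       = ln(6/26) + γ + O(1/n).
Hence the limit is ln(6/26) + γ (= ln(3/13)).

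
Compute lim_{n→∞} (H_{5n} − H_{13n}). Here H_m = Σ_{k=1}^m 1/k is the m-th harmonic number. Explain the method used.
lim = ln(5/13)

Euler-Maclaurin gives H_m = ln m + γ + 1/(2m) + O(1/m^2). The γ and O(1/m) terms cancel in the difference:
  H_{5n} − H_{13n} = ln(5n) − ln(13n) + O(1/n) = ln(5/13) + O(1/n).
Hence the limit is ln(5/13).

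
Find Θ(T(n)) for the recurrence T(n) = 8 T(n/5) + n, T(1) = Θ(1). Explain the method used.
T(n) = Θ(n^(log_5 8))

Master theorem: compare f(n) = n to n^(log_5 8) where log_5 8 ≈ 1.292. Since 1 < log_5 8, we have f(n) = O(n^(log_5 8 − ε)) for some ε > 0 — Case 1. Hence T(n) = Θ(n^(log_5 8)).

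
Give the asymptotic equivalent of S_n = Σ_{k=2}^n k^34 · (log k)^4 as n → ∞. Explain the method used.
S_n ~ n^35 · (log n)^4 / 35

By integral comparison, S_n = ∫_1^n x^34 · (log x)^4 dx + O(n^34 · (log n)^4). For the integral, the leading term of ∫_1^n x^34 (log x)^4 dx is n^35/35 · (log n)^4 (by repeated integration by parts; each step lowers the log-exponent and produces a relatively O(1/log n) correction). Hence S_n ~ n^35 · (log n)^4 / 35.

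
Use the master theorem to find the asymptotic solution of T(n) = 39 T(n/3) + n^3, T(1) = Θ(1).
T(n) = Θ(n^(log_3 39))

Master theorem: compare f(n) = n^3 to n^(log_3 39) where log_3 39 ≈ 3.335. Since 3 < log_3 39, we have f(n) = O(n^(log_3 39 − ε)) for some ε > 0 — Case 1. Hence T(n) = Θ(n^(log_3 39)).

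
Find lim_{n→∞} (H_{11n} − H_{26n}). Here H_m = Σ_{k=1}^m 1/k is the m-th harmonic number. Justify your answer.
lim = ln(11/26)

Euler-Maclaurin gives H_m = ln m + γ + 1/(2m) + O(1/m^2). The γ and O(1/m) terms cancel in the difference:
  H_{11n} − H_{26n} = ln(11n) − ln(26n) + O(1/n) = ln(11/26) + O(1/n).
Hence the limit is ln(11/26).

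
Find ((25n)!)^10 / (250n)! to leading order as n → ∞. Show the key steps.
((25n)!)^10/(250n)! ~ ((2π·25n)^(9/2) / sqrt(10)) · 10^(−10·25n)  →  0

Write N = 25n. Stirling: N! ~ sqrt(2π N)(N/e)^N and (10N)! ~ sqrt(2π·10N)·(10N/e)^(10N).
  (N!)^10/(10N)! ~ (2π N)^(10/2) (N/e)^(10N) / [sqrt(2π·10N) (10N/e)^(10N)]
     = (2π N)^(10/2) / sqrt(2π·10N) · (N/(10N))^(10N)
     = (2π N)^((10−1)/2) / sqrt(10) · 10^(−10N).
Since 10^10 > 1, the factor 10^(−10N) decays exponentially, so the ratio → 0. Substituting N = 25n gives the stated form.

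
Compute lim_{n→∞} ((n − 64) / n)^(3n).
lim = e^(−192)

Rewrite as (1 − 64/n)^(3n). By the standard limit (1 + x/n)^n → e^x, we have (1 − 64/n)^n → e^(−64), and raising to the 3rd power gives e^(−192).
More precisely, ln[(1 − 64/n)^(3n)] = 3n · ln(1 − 64/n) = 3n · (-64/n + O(1/n^2)) = -192 + O(1/n) → -192.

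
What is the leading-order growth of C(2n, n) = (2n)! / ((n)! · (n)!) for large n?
C(2n, n) ~ (4)^(n) · sqrt(1/(π·n))

Write N = n. Apply Stirling to each factorial:
  (2N)! ~ sqrt(2π·2N) · (2N/e)^(2N),
  N! ~ sqrt(2π N) · (N/e)^N,
  (1N)! ~ sqrt(2π·1N) · (1N/e)^(1N).
The exponential factors combine to (2N)^(2N) / (N^N · (1N)^(1N)) = 2^(2N)/1^(1N) = (2^2/1^1)^N = (4)^N.
The square-root prefactors combine to sqrt(2π·2N) / (sqrt(2π N)·sqrt(2π·1N)) = sqrt(2 / (2π·1·N)) = sqrt(1/(π·n)).
Substituting N = n: C(2n, n) ~ (4)^(n) · sqrt(1/(π·n)).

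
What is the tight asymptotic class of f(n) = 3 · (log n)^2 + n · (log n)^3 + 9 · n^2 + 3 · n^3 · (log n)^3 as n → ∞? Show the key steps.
f(n) ∈ Θ(n^3 · (log n)^3)

Compare the terms by growth order. For large n, n^a · (log n)^b dominates n^a' · (log n)^b' iff a > a', or (a = a' and b > b'). Ranking the 4 terms shows the dominant one is 3 · n^3 · (log n)^3. Hence f(n) ∈ Θ(n^3 · (log n)^3).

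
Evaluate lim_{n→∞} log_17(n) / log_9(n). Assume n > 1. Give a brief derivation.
lim = ln(9) / ln(17) = log_17(9)

Change of base: log_17(n) = ln n / ln 17 and log_9(n) = ln n / ln 9. The ratio is (ln n / ln 17) · (ln 9 / ln n) = ln 9 / ln 17, a constant independent of n. So the limit is ln 9 / ln 17 = log_17(9).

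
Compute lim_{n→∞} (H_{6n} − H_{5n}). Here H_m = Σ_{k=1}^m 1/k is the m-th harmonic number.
lim = ln(6/5)

Euler-Maclaurin gives H_m = ln m + γ + 1/(2m) + O(1/m^2). The γ and O(1/m) terms cancel in the difference:
  H_{6n} − H_{5n} = ln(6n) − ln(5n) + O(1/n) = ln(6/5) + O(1/n).
Hence the limit is ln(6/5).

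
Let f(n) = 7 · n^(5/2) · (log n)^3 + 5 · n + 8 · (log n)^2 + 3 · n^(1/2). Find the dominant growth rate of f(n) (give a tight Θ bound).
f(n) ∈ Θ(n^(5/2) · (log n)^3)

Compare the terms by growth order. For large n, n^a · (log n)^b dominates n^a' · (log n)^b' iff a > a', or (a = a' and b > b'). Ranking the 4 terms shows the dominant one is 7 · n^(5/2) · (log n)^3. Hence f(n) ∈ Θ(n^(5/2) · (log n)^3).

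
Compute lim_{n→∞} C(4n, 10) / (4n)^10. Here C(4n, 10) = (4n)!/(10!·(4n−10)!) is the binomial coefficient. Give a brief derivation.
lim = 1/10! = 1/3628800

With N = 4n → ∞: C(N, 10) / N^10 = [N(N−1)…(N−9)] / (10! · N^10) = (1/10!) · 1 · (1 − 1/(4n)) · … · (1 − 9/(4n)). Each factor → 1 as N → ∞, so the limit is 1/10! = 1/3628800.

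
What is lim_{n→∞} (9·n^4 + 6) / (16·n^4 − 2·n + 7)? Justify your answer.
lim = 9/16

For large n the leading n^4 terms dominate both numerator and denominator. Dividing top and bottom by n^4, every other term tends to 0, leaving 9/16.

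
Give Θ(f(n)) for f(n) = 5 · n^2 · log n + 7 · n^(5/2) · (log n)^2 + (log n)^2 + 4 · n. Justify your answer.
f(n) ∈ Θ(n^(5/2) · (log n)^2)

Compare the terms by growth order. For large n, n^a · (log n)^b dominates n^a' · (log n)^b' iff a > a', or (a = a' and b > b'). Ranking the 4 terms shows the dominant one is 7 · n^(5/2) · (log n)^2. Hence f(n) ∈ Θ(n^(5/2) · (log n)^2).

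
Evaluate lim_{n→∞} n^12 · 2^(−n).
lim = 0

Exponentials with base > 1 dominate every fixed polynomial: for any fixed c, n^c / 2^n → 0 as n → ∞ (e.g. by the ratio test, or by writing 2^n = e^(n ln 2) and noting e^(n ln 2) / n^c → ∞). Hence n^12 · 2^(−n) = n^12 / 2^n → 0.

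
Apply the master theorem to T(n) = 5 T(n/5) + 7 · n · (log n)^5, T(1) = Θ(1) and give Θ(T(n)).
T(n) = Θ(n · (log n)^6)

Here log_5 5 = 1 and f(n) = 7 · n · (log n)^5 = Θ(n^(log_5 5) · (log n)^5). This is the extended Case 2 of the master theorem (f matches the critical exponent up to log factors), giving T(n) = Θ(n^(log_5 5) · (log n)^(5+1)) = Θ(n · (log n)^6).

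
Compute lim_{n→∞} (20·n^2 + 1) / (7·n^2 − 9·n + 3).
lim = 20/7

For large n the leading n^2 terms dominate both numerator and denominator. Dividing top and bottom by n^2, every other term tends to 0, leaving 20/7.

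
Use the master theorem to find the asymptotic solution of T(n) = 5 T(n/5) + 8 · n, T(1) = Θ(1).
T(n) = Θ(n log n)

log_5 5 = 1, and f(n) = 8 · n = Θ(n^(log_5 5)). This is Case 2 of the master theorem: T(n) = Θ(f(n) · log n) = Θ(n log n).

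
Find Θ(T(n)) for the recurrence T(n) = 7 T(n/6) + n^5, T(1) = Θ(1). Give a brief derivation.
T(n) = Θ(n^5)

log_6 7 ≈ 1.086. f(n) = n^5 dominates n^(log_6 7) since 5 > 1.086, and the regularity condition a·f(n/b) = 7·(n/6)^5 = (7/7776)·n^5 ≤ c·f(n) holds with c = 7/7776 ≈ 0.0009 < 1. So this is Case 3: T(n) = Θ(f(n)) = Θ(n^5).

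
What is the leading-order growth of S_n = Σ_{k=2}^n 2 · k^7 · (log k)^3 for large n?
S_n ~ n^8 · (log n)^3 / 4

By integral comparison, S_n = ∫_1^n 2 · x^7 · (log x)^3 dx + O(n^7 · (log n)^3). For the integral, the leading term of ∫_1^n x^7 (log x)^3 dx is n^8/8 · (log n)^3 (by repeated integration by parts; each step lowers the log-exponent and produces a relatively O(1/log n) correction). Hence S_n ~ n^8 · (log n)^3 / 4.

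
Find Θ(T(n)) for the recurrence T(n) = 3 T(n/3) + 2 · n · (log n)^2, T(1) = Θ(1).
T(n) = Θ(n · (log n)^3)

Here log_3 3 = 1 and f(n) = 2 · n · (log n)^2 = Θ(n^(log_3 3) · (log n)^2). This is the extended Case 2 of the master theorem (f matches the critical exponent up to log factors), giving T(n) = Θ(n^(log_3 3) · (log n)^(2+1)) = Θ(n · (log n)^3).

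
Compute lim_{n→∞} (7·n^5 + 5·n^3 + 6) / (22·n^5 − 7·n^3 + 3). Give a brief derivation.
lim = 7/22

For large n the leading n^5 terms dominate both numerator and denominator. Dividing top and bottom by n^5, every other term tends to 0, leaving 7/22.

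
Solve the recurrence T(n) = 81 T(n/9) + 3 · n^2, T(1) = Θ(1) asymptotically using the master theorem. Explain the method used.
T(n) = Θ(n^2 log n)

log_9 81 = 2, and f(n) = 3 · n^2 = Θ(n^(log_9 81)). This is Case 2 of the master theorem: T(n) = Θ(f(n) · log n) = Θ(n^2 log n).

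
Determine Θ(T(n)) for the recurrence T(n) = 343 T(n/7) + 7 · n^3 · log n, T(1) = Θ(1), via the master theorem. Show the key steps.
T(n) = Θ(n^3 · (log n)^2)

Here log_7 343 = 3 and f(n) = 7 · n^3 · log n = Θ(n^(log_7 343) · (log n)^1). This is the extended Case 2 of the master theorem (f matches the critical exponent up to log factors), giving T(n) = Θ(n^(log_7 343) · (log n)^(1+1)) = Θ(n^3 · (log n)^2).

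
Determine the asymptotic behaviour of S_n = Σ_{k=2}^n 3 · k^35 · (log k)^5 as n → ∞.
S_n ~ n^36 · (log n)^5 / 12

By integral comparison, S_n = ∫_1^n 3 · x^35 · (log x)^5 dx + O(n^35 · (log n)^5). For the integral, the leading term of ∫_1^n x^35 (log x)^5 dx is n^36/36 · (log n)^5 (by repeated integration by parts; each step lowers the log-exponent and produces a relatively O(1/log n) correction). Hence S_n ~ n^36 · (log n)^5 / 12.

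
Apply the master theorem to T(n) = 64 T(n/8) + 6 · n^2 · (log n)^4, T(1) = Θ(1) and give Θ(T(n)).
T(n) = Θ(n^2 · (log n)^5)

Here log_8 64 = 2 and f(n) = 6 · n^2 · (log n)^4 = Θ(n^(log_8 64) · (log n)^4). This is the extended Case 2 of the master theorem (f matches the critical exponent up to log factors), giving T(n) = Θ(n^(log_8 64) · (log n)^(4+1)) = Θ(n^2 · (log n)^5).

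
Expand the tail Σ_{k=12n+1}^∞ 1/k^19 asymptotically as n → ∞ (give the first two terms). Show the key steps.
Σ_{k>12n} 1/k^19 = 1/(18 · (12n)^18) − 1/(2 · (12n)^19) + O(1/(12n)^20)

Compare to the integral: ∫_{12n}^∞ x^(−19) dx = [−x^(−18)/18]_{12n}^∞ = 1/((19−1)·(12n)^18). The Euler-Maclaurin correction adds −f(12n)/2 = −1/(2·(12n)^19). Euler-Maclaurin then gives
  Σ_{k>12n} 1/k^19 = ∫_{12n}^∞ dx/x^19 − 1/(2·(12n)^19) + O(1/(12n)^20).
(Equivalently this is ζ(19) − Σ_{k≤12n} 1/k^19.)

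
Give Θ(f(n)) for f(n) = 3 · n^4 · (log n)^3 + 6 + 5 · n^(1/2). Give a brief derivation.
f(n) ∈ Θ(n^4 · (log n)^3)

Compare the terms by growth order. For large n, n^a · (log n)^b dominates n^a' · (log n)^b' iff a > a', or (a = a' and b > b'). Ranking the 3 terms shows the dominant one is 3 · n^4 · (log n)^3. Hence f(n) ∈ Θ(n^4 · (log n)^3).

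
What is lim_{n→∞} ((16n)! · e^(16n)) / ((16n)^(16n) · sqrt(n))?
lim = sqrt(2π·16)

Stirling: (16n)! ~ sqrt(2π·16n) · (16n/e)^(16n). Hence
  (16n)! · e^(16n) / (16n)^(16n) ~ sqrt(2π·16n).
Dividing by sqrt(n): sqrt(2π·16n) / sqrt(n) = sqrt(2π·16) · n^((1−1)/2), so the limit is sqrt(2π·16).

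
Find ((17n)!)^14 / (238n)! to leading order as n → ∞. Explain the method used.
((17n)!)^14/(238n)! ~ ((2π·17n)^(13/2) / sqrt(14)) · 14^(−14·17n)  →  0

Write N = 17n. Stirling: N! ~ sqrt(2π N)(N/e)^N and (14N)! ~ sqrt(2π·14N)·(14N/e)^(14N).
  (N!)^14/(14N)! ~ (2π N)^(14/2) (N/e)^(14N) / [sqrt(2π·14N) (14N/e)^(14N)]
     = (2π N)^(14/2) / sqrt(2π·14N) · (N/(14N))^(14N)
     = (2π N)^((14−1)/2) / sqrt(14) · 14^(−14N).
Since 14^14 > 1, the factor 14^(−14N) decays exponentially, so the ratio → 0. Substituting N = 17n gives the stated form.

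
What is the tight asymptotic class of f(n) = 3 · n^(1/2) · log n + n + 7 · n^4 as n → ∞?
f(n) ∈ Θ(n^4)

Compare the terms by growth order. For large n, n^a · (log n)^b dominates n^a' · (log n)^b' iff a > a', or (a = a' and b > b'). Ranking the 3 terms shows the dominant one is 7 · n^4. Hence f(n) ∈ Θ(n^4).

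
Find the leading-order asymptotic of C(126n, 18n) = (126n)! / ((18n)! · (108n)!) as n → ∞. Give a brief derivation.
C(126n, 18n) ~ (823543/46656)^(18n) · sqrt(7/(12π·18n))

Write N = 18n. Apply Stirling to each factorial:
  (7N)! ~ sqrt(2π·7N) · (7N/e)^(7N),
  N! ~ sqrt(2π N) · (N/e)^N,
  (6N)! ~ sqrt(2π·6N) · (6N/e)^(6N).
The exponential factors combine to (7N)^(7N) / (N^N · (6N)^(6N)) = 7^(7N)/6^(6N) = (7^7/6^6)^N = (823543/46656)^N.
The square-root prefactors combine to sqrt(2π·7N) / (sqrt(2π N)·sqrt(2π·6N)) = sqrt(7 / (2π·6·N)) = sqrt(7/(12π·18n)).
Substituting N = 18n: C(126n, 18n) ~ (823543/46656)^(18n) · sqrt(7/(12π·18n)).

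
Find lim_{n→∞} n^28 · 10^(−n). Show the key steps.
lim = 0

Exponentials with base > 1 dominate every fixed polynomial: for any fixed c, n^c / 10^n → 0 as n → ∞ (e.g. by the ratio test, or by writing 10^n = e^(n ln 10) and noting e^(n ln 10) / n^c → ∞). Hence n^28 · 10^(−n) = n^28 / 10^n → 0.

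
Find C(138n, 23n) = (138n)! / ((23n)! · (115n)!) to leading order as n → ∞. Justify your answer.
C(138n, 23n) ~ (46656/3125)^(23n) · sqrt(3/(5π·23n))

Write N = 23n. Apply Stirling to each factorial:
  (6N)! ~ sqrt(2π·6N) · (6N/e)^(6N),
  N! ~ sqrt(2π N) · (N/e)^N,
  (5N)! ~ sqrt(2π·5N) · (5N/e)^(5N).
The exponential factors combine to (6N)^(6N) / (N^N · (5N)^(5N)) = 6^(6N)/5^(5N) = (6^6/5^5)^N = (46656/3125)^N.
The square-root prefactors combine to sqrt(2π·6N) / (sqrt(2π N)·sqrt(2π·5N)) = sqrt(6 / (2π·5·N)) = sqrt(3/(5π·23n)).
Substituting N = 23n: C(138n, 23n) ~ (46656/3125)^(23n) · sqrt(3/(5π·23n)).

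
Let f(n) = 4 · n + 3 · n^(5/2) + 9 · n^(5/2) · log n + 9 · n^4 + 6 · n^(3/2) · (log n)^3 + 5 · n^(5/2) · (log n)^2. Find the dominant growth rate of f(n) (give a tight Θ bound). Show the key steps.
f(n) ∈ Θ(n^4)

Compare the terms by growth order. For large n, n^a · (log n)^b dominates n^a' · (log n)^b' iff a > a', or (a = a' and b > b'). Ranking the 6 terms shows the dominant one is 9 · n^4. Hence f(n) ∈ Θ(n^4).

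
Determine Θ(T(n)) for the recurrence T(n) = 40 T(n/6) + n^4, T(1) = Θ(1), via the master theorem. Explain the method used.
T(n) = Θ(n^4)

log_6 40 ≈ 2.059. f(n) = n^4 dominates n^(log_6 40) since 4 > 2.059, and the regularity condition a·f(n/b) = 40·(n/6)^4 = (40/1296)·n^4 ≤ c·f(n) holds with c = 40/1296 ≈ 0.0309 < 1. So this is Case 3: T(n) = Θ(f(n)) = Θ(n^4).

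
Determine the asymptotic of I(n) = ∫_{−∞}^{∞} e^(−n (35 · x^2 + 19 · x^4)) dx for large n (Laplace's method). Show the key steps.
I(n) ~ sqrt(π/(35n))

φ(x) = 35 · x^2 + 19 · x^4 has its unique global minimum at x* = 0 (since φ'(x) = 70x + 76x^3 = 0 only at x = 0 for real x with both coefficients positive, and φ → ∞ as |x| → ∞). At x* = 0, φ(0) = 0 and φ''(0) = 70. Laplace's method then gives
  I(n) ~ sqrt(2π / (n · φ''(0))) · e^(−n φ(0)) = sqrt(2π / (70n)) = sqrt(π/(35n)).
The 19 · x^4 term contributes only at subleading order (an O(1/n) relative correction).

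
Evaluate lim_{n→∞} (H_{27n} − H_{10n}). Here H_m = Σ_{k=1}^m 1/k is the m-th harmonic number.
lim = ln(27/10)

Euler-Maclaurin gives H_m = ln m + γ + 1/(2m) + O(1/m^2). The γ and O(1/m) terms cancel in the difference:
  H_{27n} − H_{10n} = ln(27n) − ln(10n) + O(1/n) = ln(27/10) + O(1/n).
Hence the limit is ln(27/10).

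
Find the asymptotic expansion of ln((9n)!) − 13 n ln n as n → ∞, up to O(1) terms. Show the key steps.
ln((9n)!) − 13 n ln n = −4 n ln n + 9(ln 9 − 1) n + (1/2) ln(2π·9n) + O(1/n)

Stirling: ln((9n)!) = 9n ln(9n) − 9n + (1/2) ln(2π·9n) + O(1/n).
Expand 9n ln(9n) = 9n (ln n + ln 9) = 9n ln n + 9n ln 9.
Subtract 13n ln n: leading term is (9 − 13) n ln n = −4 n ln n. The next term is 9n ln 9 − 9n = 9(ln 9 − 1) n. Then the (1/2) ln(2π·9n) correction.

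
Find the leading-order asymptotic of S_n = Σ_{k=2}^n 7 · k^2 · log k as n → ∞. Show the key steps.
S_n ~ 7 · n^3 log n / 3 − 7 · n^3 / 9

By integral comparison, S_n = ∫_1^n 7 · x^2 · log x dx + O(n^2 · log n). For the integral, ∫ x^2 log x dx = n^3 log n / 3 − n^3/9 (integration by parts). Hence S_n ~ 7 · n^3 log n / 3 − 7 · n^3 / 9.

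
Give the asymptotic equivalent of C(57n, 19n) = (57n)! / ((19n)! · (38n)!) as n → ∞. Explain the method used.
C(57n, 19n) ~ (27/4)^(19n) · sqrt(3/(4π·19n))

Write N = 19n. Apply Stirling to each factorial:
  (3N)! ~ sqrt(2π·3N) · (3N/e)^(3N),
  N! ~ sqrt(2π N) · (N/e)^N,
  (2N)! ~ sqrt(2π·2N) · (2N/e)^(2N).
The exponential factors combine to (3N)^(3N) / (N^N · (2N)^(2N)) = 3^(3N)/2^(2N) = (3^3/2^2)^N = (27/4)^N.
The square-root prefactors combine to sqrt(2π·3N) / (sqrt(2π N)·sqrt(2π·2N)) = sqrt(3 / (2π·2·N)) = sqrt(3/(4π·19n)).
Substituting N = 19n: C(57n, 19n) ~ (27/4)^(19n) · sqrt(3/(4π·19n)).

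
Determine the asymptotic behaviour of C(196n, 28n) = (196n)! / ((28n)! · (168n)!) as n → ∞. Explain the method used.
C(196n, 28n) ~ (823543/46656)^(28n) · sqrt(7/(12π·28n))

Write N = 28n. Apply Stirling to each factorial:
  (7N)! ~ sqrt(2π·7N) · (7N/e)^(7N),
  N! ~ sqrt(2π N) · (N/e)^N,
  (6N)! ~ sqrt(2π·6N) · (6N/e)^(6N).
The exponential factors combine to (7N)^(7N) / (N^N · (6N)^(6N)) = 7^(7N)/6^(6N) = (7^7/6^6)^N = (823543/46656)^N.
The square-root prefactors combine to sqrt(2π·7N) / (sqrt(2π N)·sqrt(2π·6N)) = sqrt(7 / (2π·6·N)) = sqrt(7/(12π·28n)).
Substituting N = 28n: C(196n, 28n) ~ (823543/46656)^(28n) · sqrt(7/(12π·28n)).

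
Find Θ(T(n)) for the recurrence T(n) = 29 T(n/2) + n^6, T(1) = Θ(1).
T(n) = Θ(n^6)

log_2 29 ≈ 4.858. f(n) = n^6 dominates n^(log_2 29) since 6 > 4.858, and the regularity condition a·f(n/b) = 29·(n/2)^6 = (29/64)·n^6 ≤ c·f(n) holds with c = 29/64 ≈ 0.453 < 1. So this is Case 3: T(n) = Θ(f(n)) = Θ(n^6).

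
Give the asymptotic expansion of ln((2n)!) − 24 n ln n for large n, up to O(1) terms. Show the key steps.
ln((2n)!) − 24 n ln n = −22 n ln n + 2(ln 2 − 1) n + (1/2) ln(2π·2n) + O(1/n)

Stirling: ln((2n)!) = 2n ln(2n) − 2n + (1/2) ln(2π·2n) + O(1/n).
Expand 2n ln(2n) = 2n (ln n + ln 2) = 2n ln n + 2n ln 2.
Subtract 24n ln n: leading term is (2 − 24) n ln n = −22 n ln n. The next term is 2n ln 2 − 2n = 2(ln 2 − 1) n. Then the (1/2) ln(2π·2n) correction.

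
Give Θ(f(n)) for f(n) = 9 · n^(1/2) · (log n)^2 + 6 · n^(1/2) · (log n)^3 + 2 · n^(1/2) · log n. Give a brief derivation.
f(n) ∈ Θ(n^(1/2) · (log n)^3)

Compare the terms by growth order. For large n, n^a · (log n)^b dominates n^a' · (log n)^b' iff a > a', or (a = a' and b > b'). Ranking the 3 terms shows the dominant one is 6 · n^(1/2) · (log n)^3. Hence f(n) ∈ Θ(n^(1/2) · (log n)^3).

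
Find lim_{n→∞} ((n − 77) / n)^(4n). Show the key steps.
lim = e^(−308)

Rewrite as (1 − 77/n)^(4n). By the standard limit (1 + x/n)^n → e^x, we have (1 − 77/n)^n → e^(−77), and raising to the 4th power gives e^(−308).
More precisely, ln[(1 − 77/n)^(4n)] = 4n · ln(1 − 77/n) = 4n · (-77/n + O(1/n^2)) = -308 + O(1/n) → -308.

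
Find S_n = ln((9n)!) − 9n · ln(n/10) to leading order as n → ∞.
S_n ~ 9n · (ln 90 − 1) + O(ln n)

Stirling: ln((9n)!) = 9n ln(9n) − 9n + O(ln n).
  S_n = 9n ln(9n) − 9n − 9n ln(n/10) + O(ln n)
      = 9n ln(9n) − 9n ln n + 9n ln 10 − 9n + O(ln n)
      = 9n ln 9 + 9n ln 10 − 9n + O(ln n)
      = 9n (ln 90 − 1) + O(ln n).
Numerically ln(90) − 1 ≈ 3.4998.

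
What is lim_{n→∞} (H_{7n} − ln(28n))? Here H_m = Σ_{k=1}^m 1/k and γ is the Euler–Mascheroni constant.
lim = −ln 4 + γ

By Euler-Maclaurin, H_m = ln m + γ + O(1/m). So
  H_{7n} − ln(28n) = ln(7n) + γ − ln(28n) + O(1/n)
                       = ln(7/28) + γ + O(1/n).
Hence the limit is ln(7/28) + γ (= −ln 4).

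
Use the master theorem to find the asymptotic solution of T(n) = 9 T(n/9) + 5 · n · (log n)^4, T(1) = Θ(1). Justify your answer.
T(n) = Θ(n · (log n)^5)

Here log_9 9 = 1 and f(n) = 5 · n · (log n)^4 = Θ(n^(log_9 9) · (log n)^4). This is the extended Case 2 of the master theorem (f matches the critical exponent up to log factors), giving T(n) = Θ(n^(log_9 9) · (log n)^(4+1)) = Θ(n · (log n)^5).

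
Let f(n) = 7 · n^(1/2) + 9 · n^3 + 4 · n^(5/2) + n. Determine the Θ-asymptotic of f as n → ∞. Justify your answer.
f(n) ∈ Θ(n^3)

Compare the terms by growth order. For large n, n^a · (log n)^b dominates n^a' · (log n)^b' iff a > a', or (a = a' and b > b'). Ranking the 4 terms shows the dominant one is 9 · n^3. Hence f(n) ∈ Θ(n^3).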